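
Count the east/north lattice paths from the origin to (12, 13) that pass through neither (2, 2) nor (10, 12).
Number of paths = 1931710

Inclusion–exclusion. Total paths: C(25, 12) = 5200300. Through P₁: C(4, 2)·C(21, 10) = 2116296. Through P₂: C(22, 10)·C(3, 2) = 1939938. Since P₁ is strictly southwest of P₂, a monotone path through both must visit P₁ then P₂; paths through both = C(4, 2)·C(18, 8)·C(3, 2) = 787644. Avoid both = 5200300 − 2116296 − 1939938 + 787644 = 1931710.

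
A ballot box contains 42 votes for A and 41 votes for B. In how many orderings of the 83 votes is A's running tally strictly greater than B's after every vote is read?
Strict-lead orderings = 10113918591637898134020

Total orderings of the 83 votes with 42 for A: C(83, 42) = 839455243105945545123660. By the Bertrand ballot formula (Cycle Lemma / reflection principle), the number of orderings in which A is strictly ahead of B throughout is (p − q)/(p + q) · C(p + q, p) = (42 − 41)/(42 + 41) · 839455243105945545123660 = 10113918591637898134020.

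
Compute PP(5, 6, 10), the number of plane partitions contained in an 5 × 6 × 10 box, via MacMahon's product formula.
PP(5, 6, 10) = 559611782036736

Evaluate the triple product over i = 1..5, j = 1..6, k = 1..10. The factors are (2/1) · (3/2) · (4/3) · (5/4) · (6/5) · (7/6) · (8/7) · (9/8) · … (300 factors total). The numerators and denominators telescope so the product is an integer; carrying out the multiplication exactly gives PP(5, 6, 10) = 559611782036736.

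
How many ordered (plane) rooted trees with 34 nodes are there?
C_33 = 212336130412243110

These ordered rooted trees are counted by the Catalan number C_n = (1/(n + 1)) · C(2n, n). For n = 33: C_33 = (1/34) · C(66, 33) = 7219428434016265740/34 = 212336130412243110.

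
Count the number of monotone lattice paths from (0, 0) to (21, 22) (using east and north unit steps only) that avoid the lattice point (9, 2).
Number of paths = 1039630875660

Total paths from (0, 0) to (21, 22): C(43, 21) = 1052049481860. Paths through (9, 2): (paths (0, 0) → (9, 2)) × (paths (9, 2) → (21, 22)) = C(11, 9) · C(32, 12) = 55 · 225792840 = 12418606200. Avoidance count = 1052049481860 − 12418606200 = 1039630875660.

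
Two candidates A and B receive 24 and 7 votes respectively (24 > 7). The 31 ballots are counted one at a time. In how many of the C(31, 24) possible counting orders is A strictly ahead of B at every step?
Strict-lead orderings = 1442025

Total orderings of the 31 votes with 24 for A: C(31, 24) = 2629575. By the Bertrand ballot formula (Cycle Lemma / reflection principle), the number of orderings in which A is strictly ahead of B throughout is (p − q)/(p + q) · C(p + q, p) = (24 − 7)/(24 + 7) · 2629575 = 1442025.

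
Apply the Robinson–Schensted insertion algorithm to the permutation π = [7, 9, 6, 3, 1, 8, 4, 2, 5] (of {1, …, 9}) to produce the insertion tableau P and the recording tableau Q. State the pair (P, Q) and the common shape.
P = [1, 2, 5] / [3, 4] / [6, 8] / [7, 9];  Q = [1, 2, 9] / [3, 6] / [4, 7] / [5, 8];  common shape = (3, 2, 2, 2)

Row-insert the values π_1, π_2, … into P one at a time, bumping the leftmost entry strictly greater than the inserted value down to the next row. The recording tableau Q records, in position (i, j), the step at which that cell was added to P.
  Insert 7 (step 1): P = [7];  Q = [1]
  Insert 9 (step 2): P = [7, 9];  Q = [1, 2]
  Insert 6 (step 3): P = [6, 9] / [7];  Q = [1, 2] / [3]
  Insert 3 (step 4): P = [3, 9] / [6] / [7];  Q = [1, 2] / [3] / [4]
  Insert 1 (step 5): P = [1, 9] / [3] / [6] / [7];  Q = [1, 2] / [3] / [4] / [5]
  Insert 8 (step 6): P = [1, 8] / [3, 9] / [6] / [7];  Q = [1, 2] / [3, 6] / [4] / [5]
  Insert 4 (step 7): P = [1, 4] / [3, 8] / [6, 9] / [7];  Q = [1, 2] / [3, 6] / [4, 7] / [5]
  Insert 2 (step 8): P = [1, 2] / [3, 4] / [6, 8] / [7, 9];  Q = [1, 2] / [3, 6] / [4, 7] / [5, 8]
  Insert 5 (step 9): P = [1, 2, 5] / [3, 4] / [6, 8] / [7, 9];  Q = [1, 2, 9] / [3, 6] / [4, 7] / [5, 8]
Final shape: (3, 2, 2, 2).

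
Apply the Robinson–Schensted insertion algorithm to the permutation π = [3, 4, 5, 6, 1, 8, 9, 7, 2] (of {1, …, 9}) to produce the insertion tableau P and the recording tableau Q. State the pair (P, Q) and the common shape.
P = [1, 2, 5, 6, 7, 9] / [3, 4] / [8];  Q = [1, 2, 3, 4, 6, 7] / [5, 8] / [9];  common shape = (6, 2, 1)

Row-insert the values π_1, π_2, … into P one at a time, bumping the leftmost entry strictly greater than the inserted value down to the next row. The recording tableau Q records, in position (i, j), the step at which that cell was added to P.
  Insert 3 (step 1): P = [3];  Q = [1]
  Insert 4 (step 2): P = [3, 4];  Q = [1, 2]
  Insert 5 (step 3): P = [3, 4, 5];  Q = [1, 2, 3]
  Insert 6 (step 4): P = [3, 4, 5, 6];  Q = [1, 2, 3, 4]
  Insert 1 (step 5): P = [1, 4, 5, 6] / [3];  Q = [1, 2, 3, 4] / [5]
  Insert 8 (step 6): P = [1, 4, 5, 6, 8] / [3];  Q = [1, 2, 3, 4, 6] / [5]
  Insert 9 (step 7): P = [1, 4, 5, 6, 8, 9] / [3];  Q = [1, 2, 3, 4, 6, 7] / [5]
  Insert 7 (step 8): P = [1, 4, 5, 6, 7, 9] / [3, 8];  Q = [1, 2, 3, 4, 6, 7] / [5, 8]
  Insert 2 (step 9): P = [1, 2, 5, 6, 7, 9] / [3, 4] / [8];  Q = [1, 2, 3, 4, 6, 7] / [5, 8] / [9]
Final shape: (6, 2, 1).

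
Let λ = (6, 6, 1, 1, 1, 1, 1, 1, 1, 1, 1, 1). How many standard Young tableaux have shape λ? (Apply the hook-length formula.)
# SYT of shape (6, 6, 1, 1, 1, 1, 1, 1, 1, 1, 1, 1) = 13180167

Hook-length formula: f^λ = n! / Π hook(c), product over all cells c of the Young diagram. For λ = (6, 6, 1, 1, 1, 1, 1, 1, 1, 1, 1, 1), n = 22 boxes. Hook lengths by row (left-to-right, top-to-bottom): [17, 6, 5, 4, 3, 2]; [16, 5, 4, 3, 2, 1]; [10]; [9]; [8]; [7]; [6]; [5]; [4]; [3]; [2]; [1]. Product of hooks = 85279703040000. So f^λ = 22! / 85279703040000 = 1124000727777607680000 / 85279703040000 = 13180167.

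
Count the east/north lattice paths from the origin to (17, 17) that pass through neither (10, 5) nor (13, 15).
Number of paths = 1633541526

Inclusion–exclusion. Total paths: C(34, 17) = 2333606220. Through P₁: C(15, 10)·C(19, 7) = 151315164. Through P₂: C(28, 13)·C(6, 4) = 561632400. Since P₁ is strictly southwest of P₂, a monotone path through both must visit P₁ then P₂; paths through both = C(15, 10)·C(13, 3)·C(6, 4) = 12882870. Avoid both = 2333606220 − 151315164 − 561632400 + 12882870 = 1633541526.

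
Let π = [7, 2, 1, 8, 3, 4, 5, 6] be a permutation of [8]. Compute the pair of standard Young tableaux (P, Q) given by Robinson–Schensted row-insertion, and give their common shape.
P = [1, 3, 4, 5, 6] / [2, 8] / [7];  Q = [1, 4, 6, 7, 8] / [2, 5] / [3];  common shape = (5, 2, 1)

Row-insert the values π_1, π_2, … into P one at a time, bumping the leftmost entry strictly greater than the inserted value down to the next row. The recording tableau Q records, in position (i, j), the step at which that cell was added to P.
  Insert 7 (step 1): P = [7];  Q = [1]
  Insert 2 (step 2): P = [2] / [7];  Q = [1] / [2]
  Insert 1 (step 3): P = [1] / [2] / [7];  Q = [1] / [2] / [3]
  Insert 8 (step 4): P = [1, 8] / [2] / [7];  Q = [1, 4] / [2] / [3]
  Insert 3 (step 5): P = [1, 3] / [2, 8] / [7];  Q = [1, 4] / [2, 5] / [3]
  Insert 4 (step 6): P = [1, 3, 4] / [2, 8] / [7];  Q = [1, 4, 6] / [2, 5] / [3]
  Insert 5 (step 7): P = [1, 3, 4, 5] / [2, 8] / [7];  Q = [1, 4, 6, 7] / [2, 5] / [3]
  Insert 6 (step 8): P = [1, 3, 4, 5, 6] / [2, 8] / [7];  Q = [1, 4, 6, 7, 8] / [2, 5] / [3]
Final shape: (5, 2, 1).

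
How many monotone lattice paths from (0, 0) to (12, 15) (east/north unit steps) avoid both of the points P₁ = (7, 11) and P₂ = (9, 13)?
Number of paths = 10309276

Inclusion–exclusion. Total paths: C(27, 12) = 17383860. Through P₁: C(18, 7)·C(9, 5) = 4009824. Through P₂: C(22, 9)·C(5, 3) = 4974200. Since P₁ is strictly southwest of P₂, a monotone path through both must visit P₁ then P₂; paths through both = C(18, 7)·C(4, 2)·C(5, 3) = 1909440. Avoid both = 17383860 − 4009824 − 4974200 + 1909440 = 10309276.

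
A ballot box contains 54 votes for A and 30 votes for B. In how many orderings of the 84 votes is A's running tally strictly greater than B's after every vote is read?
Strict-lead orderings = 15464569379012411748288

Total orderings of the 84 votes with 54 for A: C(84, 54) = 54125992826543441119008. By the Bertrand ballot formula (Cycle Lemma / reflection principle), the number of orderings in which A is strictly ahead of B throughout is (p − q)/(p + q) · C(p + q, p) = (54 − 30)/(54 + 30) · 54125992826543441119008 = 15464569379012411748288.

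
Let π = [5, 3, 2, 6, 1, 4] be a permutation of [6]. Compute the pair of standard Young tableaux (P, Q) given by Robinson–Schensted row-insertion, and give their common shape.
P = [1, 4] / [2, 6] / [3] / [5];  Q = [1, 4] / [2, 6] / [3] / [5];  common shape = (2, 2, 1, 1)

Row-insert the values π_1, π_2, … into P one at a time, bumping the leftmost entry strictly greater than the inserted value down to the next row. The recording tableau Q records, in position (i, j), the step at which that cell was added to P.
  Insert 5 (step 1): P = [5];  Q = [1]
  Insert 3 (step 2): P = [3] / [5];  Q = [1] / [2]
  Insert 2 (step 3): P = [2] / [3] / [5];  Q = [1] / [2] / [3]
  Insert 6 (step 4): P = [2, 6] / [3] / [5];  Q = [1, 4] / [2] / [3]
  Insert 1 (step 5): P = [1, 6] / [2] / [3] / [5];  Q = [1, 4] / [2] / [3] / [5]
  Insert 4 (step 6): P = [1, 4] / [2, 6] / [3] / [5];  Q = [1, 4] / [2, 6] / [3] / [5]
Final shape: (2, 2, 1, 1).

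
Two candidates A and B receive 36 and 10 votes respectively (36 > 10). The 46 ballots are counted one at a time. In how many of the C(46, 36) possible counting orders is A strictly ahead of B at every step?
Strict-lead orderings = 2304024151

Total orderings of the 46 votes with 36 for A: C(46, 36) = 4076350421. By the Bertrand ballot formula (Cycle Lemma / reflection principle), the number of orderings in which A is strictly ahead of B throughout is (p − q)/(p + q) · C(p + q, p) = (36 − 10)/(36 + 10) · 4076350421 = 2304024151.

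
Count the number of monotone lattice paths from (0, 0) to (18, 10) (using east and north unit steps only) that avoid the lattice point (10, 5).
Number of paths = 9258249

Total paths from (0, 0) to (18, 10): C(28, 18) = 13123110. Paths through (10, 5): (paths (0, 0) → (10, 5)) × (paths (10, 5) → (18, 10)) = C(15, 10) · C(13, 8) = 3003 · 1287 = 3864861. Avoidance count = 13123110 − 3864861 = 9258249.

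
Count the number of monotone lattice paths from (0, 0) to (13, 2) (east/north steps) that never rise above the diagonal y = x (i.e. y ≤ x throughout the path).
Number of paths = 90

By the reflection principle (André's argument), the number of monotone paths to (13, 2) with n ≤ m that never go above y = x is C(15, 13) − C(15, 14) = 105 − 15 = 90.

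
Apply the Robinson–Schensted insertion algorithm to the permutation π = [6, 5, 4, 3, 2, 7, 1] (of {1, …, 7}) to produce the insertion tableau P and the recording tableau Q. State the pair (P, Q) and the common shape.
P = [1, 7] / [2] / [3] / [4] / [5] / [6];  Q = [1, 6] / [2] / [3] / [4] / [5] / [7];  common shape = (2, 1, 1, 1, 1, 1)

Row-insert the values π_1, π_2, … into P one at a time, bumping the leftmost entry strictly greater than the inserted value down to the next row. The recording tableau Q records, in position (i, j), the step at which that cell was added to P.
  Insert 6 (step 1): P = [6];  Q = [1]
  Insert 5 (step 2): P = [5] / [6];  Q = [1] / [2]
  Insert 4 (step 3): P = [4] / [5] / [6];  Q = [1] / [2] / [3]
  Insert 3 (step 4): P = [3] / [4] / [5] / [6];  Q = [1] / [2] / [3] / [4]
  Insert 2 (step 5): P = [2] / [3] / [4] / [5] / [6];  Q = [1] / [2] / [3] / [4] / [5]
  Insert 7 (step 6): P = [2, 7] / [3] / [4] / [5] / [6];  Q = [1, 6] / [2] / [3] / [4] / [5]
  Insert 1 (step 7): P = [1, 7] / [2] / [3] / [4] / [5] / [6];  Q = [1, 6] / [2] / [3] / [4] / [5] / [7]
Final shape: (2, 1, 1, 1, 1, 1).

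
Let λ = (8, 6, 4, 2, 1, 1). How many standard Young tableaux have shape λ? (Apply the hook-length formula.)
# SYT of shape (8, 6, 4, 2, 1, 1) = 3077082756

Hook-length formula: f^λ = n! / Π hook(c), product over all cells c of the Young diagram. For λ = (8, 6, 4, 2, 1, 1), n = 22 boxes. Hook lengths by row (left-to-right, top-to-bottom): [13, 10, 8, 7, 5, 4, 2, 1]; [10, 7, 5, 4, 2, 1]; [7, 4, 2, 1]; [4, 1]; [2]; [1]. Product of hooks = 365281280000. So f^λ = 22! / 365281280000 = 1124000727777607680000 / 365281280000 = 3077082756.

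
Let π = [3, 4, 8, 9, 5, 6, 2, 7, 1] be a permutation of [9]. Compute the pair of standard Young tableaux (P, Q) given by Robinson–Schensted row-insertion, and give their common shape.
P = [1, 4, 5, 6, 7] / [2, 9] / [3] / [8];  Q = [1, 2, 3, 4, 8] / [5, 6] / [7] / [9];  common shape = (5, 2, 1, 1)

Row-insert the values π_1, π_2, … into P one at a time, bumping the leftmost entry strictly greater than the inserted value down to the next row. The recording tableau Q records, in position (i, j), the step at which that cell was added to P.
  Insert 3 (step 1): P = [3];  Q = [1]
  Insert 4 (step 2): P = [3, 4];  Q = [1, 2]
  Insert 8 (step 3): P = [3, 4, 8];  Q = [1, 2, 3]
  Insert 9 (step 4): P = [3, 4, 8, 9];  Q = [1, 2, 3, 4]
  Insert 5 (step 5): P = [3, 4, 5, 9] / [8];  Q = [1, 2, 3, 4] / [5]
  Insert 6 (step 6): P = [3, 4, 5, 6] / [8, 9];  Q = [1, 2, 3, 4] / [5, 6]
  Insert 2 (step 7): P = [2, 4, 5, 6] / [3, 9] / [8];  Q = [1, 2, 3, 4] / [5, 6] / [7]
  Insert 7 (step 8): P = [2, 4, 5, 6, 7] / [3, 9] / [8];  Q = [1, 2, 3, 4, 8] / [5, 6] / [7]
  Insert 1 (step 9): P = [1, 4, 5, 6, 7] / [2, 9] / [3] / [8];  Q = [1, 2, 3, 4, 8] / [5, 6] / [7] / [9]
Final shape: (5, 2, 1, 1).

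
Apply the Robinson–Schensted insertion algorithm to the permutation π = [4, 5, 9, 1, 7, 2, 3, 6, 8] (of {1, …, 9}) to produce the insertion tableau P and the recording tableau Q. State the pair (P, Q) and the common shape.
P = [1, 2, 3, 6, 8] / [4, 5, 7] / [9];  Q = [1, 2, 3, 8, 9] / [4, 5, 7] / [6];  common shape = (5, 3, 1)

Row-insert the values π_1, π_2, … into P one at a time, bumping the leftmost entry strictly greater than the inserted value down to the next row. The recording tableau Q records, in position (i, j), the step at which that cell was added to P.
  Insert 4 (step 1): P = [4];  Q = [1]
  Insert 5 (step 2): P = [4, 5];  Q = [1, 2]
  Insert 9 (step 3): P = [4, 5, 9];  Q = [1, 2, 3]
  Insert 1 (step 4): P = [1, 5, 9] / [4];  Q = [1, 2, 3] / [4]
  Insert 7 (step 5): P = [1, 5, 7] / [4, 9];  Q = [1, 2, 3] / [4, 5]
  Insert 2 (step 6): P = [1, 2, 7] / [4, 5] / [9];  Q = [1, 2, 3] / [4, 5] / [6]
  Insert 3 (step 7): P = [1, 2, 3] / [4, 5, 7] / [9];  Q = [1, 2, 3] / [4, 5, 7] / [6]
  Insert 6 (step 8): P = [1, 2, 3, 6] / [4, 5, 7] / [9];  Q = [1, 2, 3, 8] / [4, 5, 7] / [6]
  Insert 8 (step 9): P = [1, 2, 3, 6, 8] / [4, 5, 7] / [9];  Q = [1, 2, 3, 8, 9] / [4, 5, 7] / [6]
Final shape: (5, 3, 1).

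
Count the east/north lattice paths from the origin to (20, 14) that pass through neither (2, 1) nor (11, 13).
Number of paths = 757072875

Inclusion–exclusion. Total paths: C(34, 20) = 1391975640. Through P₁: C(3, 2)·C(31, 18) = 618759225. Through P₂: C(24, 11)·C(10, 9) = 24961440. Since P₁ is strictly southwest of P₂, a monotone path through both must visit P₁ then P₂; paths through both = C(3, 2)·C(21, 9)·C(10, 9) = 8817900. Avoid both = 1391975640 − 618759225 − 24961440 + 8817900 = 757072875.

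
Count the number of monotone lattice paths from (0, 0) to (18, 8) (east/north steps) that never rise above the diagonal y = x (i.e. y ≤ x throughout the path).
Number of paths = 904475

By the reflection principle (André's argument), the number of monotone paths to (18, 8) with n ≤ m that never go above y = x is C(26, 18) − C(26, 19) = 1562275 − 657800 = 904475.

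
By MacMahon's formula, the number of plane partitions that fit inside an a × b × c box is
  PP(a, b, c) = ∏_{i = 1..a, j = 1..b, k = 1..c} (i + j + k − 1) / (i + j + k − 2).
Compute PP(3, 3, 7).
PP(3, 3, 7) = 108900

Evaluate the triple product over i = 1..3, j = 1..3, k = 1..7. The factors are (2/1) · (3/2) · (4/3) · (5/4) · (6/5) · (7/6) · (8/7) · (3/2) · … (63 factors total). The numerators and denominators telescope so the product is an integer; carrying out the multiplication exactly gives PP(3, 3, 7) = 108900.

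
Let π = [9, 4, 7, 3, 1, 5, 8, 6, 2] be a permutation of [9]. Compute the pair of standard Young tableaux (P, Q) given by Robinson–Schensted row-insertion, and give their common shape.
P = [1, 2, 6] / [3, 5, 8] / [4, 7] / [9];  Q = [1, 3, 7] / [2, 6, 8] / [4, 9] / [5];  common shape = (3, 3, 2, 1)

Row-insert the values π_1, π_2, … into P one at a time, bumping the leftmost entry strictly greater than the inserted value down to the next row. The recording tableau Q records, in position (i, j), the step at which that cell was added to P.
  Insert 9 (step 1): P = [9];  Q = [1]
  Insert 4 (step 2): P = [4] / [9];  Q = [1] / [2]
  Insert 7 (step 3): P = [4, 7] / [9];  Q = [1, 3] / [2]
  Insert 3 (step 4): P = [3, 7] / [4] / [9];  Q = [1, 3] / [2] / [4]
  Insert 1 (step 5): P = [1, 7] / [3] / [4] / [9];  Q = [1, 3] / [2] / [4] / [5]
  Insert 5 (step 6): P = [1, 5] / [3, 7] / [4] / [9];  Q = [1, 3] / [2, 6] / [4] / [5]
  Insert 8 (step 7): P = [1, 5, 8] / [3, 7] / [4] / [9];  Q = [1, 3, 7] / [2, 6] / [4] / [5]
  Insert 6 (step 8): P = [1, 5, 6] / [3, 7, 8] / [4] / [9];  Q = [1, 3, 7] / [2, 6, 8] / [4] / [5]
  Insert 2 (step 9): P = [1, 2, 6] / [3, 5, 8] / [4, 7] / [9];  Q = [1, 3, 7] / [2, 6, 8] / [4, 9] / [5]
Final shape: (3, 3, 2, 1).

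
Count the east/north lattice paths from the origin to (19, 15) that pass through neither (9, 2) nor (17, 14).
Number of paths = 1018281365

Inclusion–exclusion. Total paths: C(34, 19) = 1855967520. Through P₁: C(11, 9)·C(23, 10) = 62923630. Through P₂: C(31, 17)·C(3, 2) = 795547575. Since P₁ is strictly southwest of P₂, a monotone path through both must visit P₁ then P₂; paths through both = C(11, 9)·C(20, 8)·C(3, 2) = 20785050. Avoid both = 1855967520 − 62923630 − 795547575 + 20785050 = 1018281365.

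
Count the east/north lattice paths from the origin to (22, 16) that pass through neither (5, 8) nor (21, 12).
Number of paths = 19105078380

Inclusion–exclusion. Total paths: C(38, 22) = 22239974430. Through P₁: C(13, 5)·C(25, 17) = 1391987025. Through P₂: C(33, 21)·C(5, 1) = 1774086600. Since P₁ is strictly southwest of P₂, a monotone path through both must visit P₁ then P₂; paths through both = C(13, 5)·C(20, 16)·C(5, 1) = 31177575. Avoid both = 22239974430 − 1391987025 − 1774086600 + 31177575 = 19105078380.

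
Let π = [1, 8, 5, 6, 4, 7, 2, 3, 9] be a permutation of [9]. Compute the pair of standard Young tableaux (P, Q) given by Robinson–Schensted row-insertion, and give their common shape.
P = [1, 2, 3, 7, 9] / [4, 6] / [5] / [8];  Q = [1, 2, 4, 6, 9] / [3, 8] / [5] / [7];  common shape = (5, 2, 1, 1)

Row-insert the values π_1, π_2, … into P one at a time, bumping the leftmost entry strictly greater than the inserted value down to the next row. The recording tableau Q records, in position (i, j), the step at which that cell was added to P.
  Insert 1 (step 1): P = [1];  Q = [1]
  Insert 8 (step 2): P = [1, 8];  Q = [1, 2]
  Insert 5 (step 3): P = [1, 5] / [8];  Q = [1, 2] / [3]
  Insert 6 (step 4): P = [1, 5, 6] / [8];  Q = [1, 2, 4] / [3]
  Insert 4 (step 5): P = [1, 4, 6] / [5] / [8];  Q = [1, 2, 4] / [3] / [5]
  Insert 7 (step 6): P = [1, 4, 6, 7] / [5] / [8];  Q = [1, 2, 4, 6] / [3] / [5]
  Insert 2 (step 7): P = [1, 2, 6, 7] / [4] / [5] / [8];  Q = [1, 2, 4, 6] / [3] / [5] / [7]
  Insert 3 (step 8): P = [1, 2, 3, 7] / [4, 6] / [5] / [8];  Q = [1, 2, 4, 6] / [3, 8] / [5] / [7]
  Insert 9 (step 9): P = [1, 2, 3, 7, 9] / [4, 6] / [5] / [8];  Q = [1, 2, 4, 6, 9] / [3, 8] / [5] / [7]
Final shape: (5, 2, 1, 1).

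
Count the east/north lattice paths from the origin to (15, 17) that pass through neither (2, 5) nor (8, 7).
Number of paths = 342803964

Inclusion–exclusion. Total paths: C(32, 15) = 565722720. Through P₁: C(7, 2)·C(25, 13) = 109206300. Through P₂: C(15, 8)·C(17, 7) = 125147880. Since P₁ is strictly southwest of P₂, a monotone path through both must visit P₁ then P₂; paths through both = C(7, 2)·C(8, 6)·C(17, 7) = 11435424. Avoid both = 565722720 − 109206300 − 125147880 + 11435424 = 342803964.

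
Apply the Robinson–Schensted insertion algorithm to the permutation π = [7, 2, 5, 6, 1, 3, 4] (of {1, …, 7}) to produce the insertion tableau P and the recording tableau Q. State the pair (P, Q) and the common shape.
P = [1, 3, 4] / [2, 5, 6] / [7];  Q = [1, 3, 4] / [2, 6, 7] / [5];  common shape = (3, 3, 1)

Row-insert the values π_1, π_2, … into P one at a time, bumping the leftmost entry strictly greater than the inserted value down to the next row. The recording tableau Q records, in position (i, j), the step at which that cell was added to P.
  Insert 7 (step 1): P = [7];  Q = [1]
  Insert 2 (step 2): P = [2] / [7];  Q = [1] / [2]
  Insert 5 (step 3): P = [2, 5] / [7];  Q = [1, 3] / [2]
  Insert 6 (step 4): P = [2, 5, 6] / [7];  Q = [1, 3, 4] / [2]
  Insert 1 (step 5): P = [1, 5, 6] / [2] / [7];  Q = [1, 3, 4] / [2] / [5]
  Insert 3 (step 6): P = [1, 3, 6] / [2, 5] / [7];  Q = [1, 3, 4] / [2, 6] / [5]
  Insert 4 (step 7): P = [1, 3, 4] / [2, 5, 6] / [7];  Q = [1, 3, 4] / [2, 6, 7] / [5]
Final shape: (3, 3, 1).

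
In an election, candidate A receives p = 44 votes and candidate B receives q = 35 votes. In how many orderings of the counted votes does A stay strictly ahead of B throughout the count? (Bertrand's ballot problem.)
Strict-lead orderings = 3710403645287770668510

Total orderings of the 79 votes with 44 for A: C(79, 44) = 32569098664192653645810. By the Bertrand ballot formula (Cycle Lemma / reflection principle), the number of orderings in which A is strictly ahead of B throughout is (p − q)/(p + q) · C(p + q, p) = (44 − 35)/(44 + 35) · 32569098664192653645810 = 3710403645287770668510.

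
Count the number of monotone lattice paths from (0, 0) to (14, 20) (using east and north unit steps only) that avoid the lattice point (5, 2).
Number of paths = 1293552315

Total paths from (0, 0) to (14, 20): C(34, 14) = 1391975640. Paths through (5, 2): (paths (0, 0) → (5, 2)) × (paths (5, 2) → (14, 20)) = C(7, 5) · C(27, 9) = 21 · 4686825 = 98423325. Avoidance count = 1391975640 − 98423325 = 1293552315.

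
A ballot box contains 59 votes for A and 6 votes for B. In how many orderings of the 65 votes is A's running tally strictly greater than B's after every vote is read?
Strict-lead orderings = 67349856

Total orderings of the 65 votes with 59 for A: C(65, 59) = 82598880. By the Bertrand ballot formula (Cycle Lemma / reflection principle), the number of orderings in which A is strictly ahead of B throughout is (p − q)/(p + q) · C(p + q, p) = (59 − 6)/(59 + 6) · 82598880 = 67349856.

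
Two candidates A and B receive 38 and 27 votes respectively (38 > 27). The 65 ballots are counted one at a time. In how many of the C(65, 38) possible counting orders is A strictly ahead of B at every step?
Strict-lead orderings = 245079125348117984

Total orderings of the 65 votes with 38 for A: C(65, 38) = 1448194831602515360. By the Bertrand ballot formula (Cycle Lemma / reflection principle), the number of orderings in which A is strictly ahead of B throughout is (p − q)/(p + q) · C(p + q, p) = (38 − 27)/(38 + 27) · 1448194831602515360 = 245079125348117984.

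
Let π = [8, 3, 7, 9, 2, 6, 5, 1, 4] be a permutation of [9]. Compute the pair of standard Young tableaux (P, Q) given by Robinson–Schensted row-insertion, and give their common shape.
P = [1, 4, 9] / [2, 5] / [3, 6] / [7] / [8];  Q = [1, 3, 4] / [2, 6] / [5, 9] / [7] / [8];  common shape = (3, 2, 2, 1, 1)

Row-insert the values π_1, π_2, … into P one at a time, bumping the leftmost entry strictly greater than the inserted value down to the next row. The recording tableau Q records, in position (i, j), the step at which that cell was added to P.
  Insert 8 (step 1): P = [8];  Q = [1]
  Insert 3 (step 2): P = [3] / [8];  Q = [1] / [2]
  Insert 7 (step 3): P = [3, 7] / [8];  Q = [1, 3] / [2]
  Insert 9 (step 4): P = [3, 7, 9] / [8];  Q = [1, 3, 4] / [2]
  Insert 2 (step 5): P = [2, 7, 9] / [3] / [8];  Q = [1, 3, 4] / [2] / [5]
  Insert 6 (step 6): P = [2, 6, 9] / [3, 7] / [8];  Q = [1, 3, 4] / [2, 6] / [5]
  Insert 5 (step 7): P = [2, 5, 9] / [3, 6] / [7] / [8];  Q = [1, 3, 4] / [2, 6] / [5] / [7]
  Insert 1 (step 8): P = [1, 5, 9] / [2, 6] / [3] / [7] / [8];  Q = [1, 3, 4] / [2, 6] / [5] / [7] / [8]
  Insert 4 (step 9): P = [1, 4, 9] / [2, 5] / [3, 6] / [7] / [8];  Q = [1, 3, 4] / [2, 6] / [5, 9] / [7] / [8]
Final shape: (3, 2, 2, 1, 1).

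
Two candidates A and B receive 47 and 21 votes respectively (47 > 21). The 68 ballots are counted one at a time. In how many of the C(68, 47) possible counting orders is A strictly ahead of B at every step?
Strict-lead orderings = 71764700685918240

Total orderings of the 68 votes with 47 for A: C(68, 47) = 187692294101632320. By the Bertrand ballot formula (Cycle Lemma / reflection principle), the number of orderings in which A is strictly ahead of B throughout is (p − q)/(p + q) · C(p + q, p) = (47 − 21)/(47 + 21) · 187692294101632320 = 71764700685918240.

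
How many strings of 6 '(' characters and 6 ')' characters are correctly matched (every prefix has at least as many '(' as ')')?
C_6 = 132

These balanced parentheses are counted by the Catalan number C_n = (1/(n + 1)) · C(2n, n). For n = 6: C_6 = (1/7) · C(12, 6) = 924/7 = 132.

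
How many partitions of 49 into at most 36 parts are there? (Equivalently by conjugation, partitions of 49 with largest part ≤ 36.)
p(49, parts ≤ 36) = 173253

Use the recurrence p(n, m) = p(n, m−1) + p(n−m, m): either the largest part is < m (count p(n, m−1)) or the largest part is exactly m (remove one copy of m, count p(n−m, m)). With p(0, ·) = 1 this gives p(49, parts ≤ 36) = 173253. (By conjugating Young diagrams, this also counts partitions of 49 into at most 36 parts.)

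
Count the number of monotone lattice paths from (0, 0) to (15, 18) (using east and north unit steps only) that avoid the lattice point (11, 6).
Number of paths = 1014634000

Total paths from (0, 0) to (15, 18): C(33, 15) = 1037158320. Paths through (11, 6): (paths (0, 0) → (11, 6)) × (paths (11, 6) → (15, 18)) = C(17, 11) · C(16, 4) = 12376 · 1820 = 22524320. Avoidance count = 1037158320 − 22524320 = 1014634000.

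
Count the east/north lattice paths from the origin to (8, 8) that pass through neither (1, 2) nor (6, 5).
Number of paths = 4782

Inclusion–exclusion. Total paths: C(16, 8) = 12870. Through P₁: C(3, 1)·C(13, 7) = 5148. Through P₂: C(11, 6)·C(5, 2) = 4620. Since P₁ is strictly southwest of P₂, a monotone path through both must visit P₁ then P₂; paths through both = C(3, 1)·C(8, 5)·C(5, 2) = 1680. Avoid both = 12870 − 5148 − 4620 + 1680 = 4782.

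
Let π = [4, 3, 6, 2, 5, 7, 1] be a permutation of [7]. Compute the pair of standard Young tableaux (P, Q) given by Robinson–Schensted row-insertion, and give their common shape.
P = [1, 5, 7] / [2, 6] / [3] / [4];  Q = [1, 3, 6] / [2, 5] / [4] / [7];  common shape = (3, 2, 1, 1)

Row-insert the values π_1, π_2, … into P one at a time, bumping the leftmost entry strictly greater than the inserted value down to the next row. The recording tableau Q records, in position (i, j), the step at which that cell was added to P.
  Insert 4 (step 1): P = [4];  Q = [1]
  Insert 3 (step 2): P = [3] / [4];  Q = [1] / [2]
  Insert 6 (step 3): P = [3, 6] / [4];  Q = [1, 3] / [2]
  Insert 2 (step 4): P = [2, 6] / [3] / [4];  Q = [1, 3] / [2] / [4]
  Insert 5 (step 5): P = [2, 5] / [3, 6] / [4];  Q = [1, 3] / [2, 5] / [4]
  Insert 7 (step 6): P = [2, 5, 7] / [3, 6] / [4];  Q = [1, 3, 6] / [2, 5] / [4]
  Insert 1 (step 7): P = [1, 5, 7] / [2, 6] / [3] / [4];  Q = [1, 3, 6] / [2, 5] / [4] / [7]
Final shape: (3, 2, 1, 1).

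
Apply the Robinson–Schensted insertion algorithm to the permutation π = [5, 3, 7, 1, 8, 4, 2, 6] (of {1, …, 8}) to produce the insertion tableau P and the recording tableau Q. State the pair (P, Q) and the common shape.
P = [1, 2, 6] / [3, 4, 8] / [5, 7];  Q = [1, 3, 5] / [2, 6, 8] / [4, 7];  common shape = (3, 3, 2)

Row-insert the values π_1, π_2, … into P one at a time, bumping the leftmost entry strictly greater than the inserted value down to the next row. The recording tableau Q records, in position (i, j), the step at which that cell was added to P.
  Insert 5 (step 1): P = [5];  Q = [1]
  Insert 3 (step 2): P = [3] / [5];  Q = [1] / [2]
  Insert 7 (step 3): P = [3, 7] / [5];  Q = [1, 3] / [2]
  Insert 1 (step 4): P = [1, 7] / [3] / [5];  Q = [1, 3] / [2] / [4]
  Insert 8 (step 5): P = [1, 7, 8] / [3] / [5];  Q = [1, 3, 5] / [2] / [4]
  Insert 4 (step 6): P = [1, 4, 8] / [3, 7] / [5];  Q = [1, 3, 5] / [2, 6] / [4]
  Insert 2 (step 7): P = [1, 2, 8] / [3, 4] / [5, 7];  Q = [1, 3, 5] / [2, 6] / [4, 7]
  Insert 6 (step 8): P = [1, 2, 6] / [3, 4, 8] / [5, 7];  Q = [1, 3, 5] / [2, 6, 8] / [4, 7]
Final shape: (3, 3, 2).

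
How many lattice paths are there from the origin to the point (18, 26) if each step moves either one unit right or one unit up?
Number of paths = 1029530696964

A monotone lattice path from (0, 0) to (18, 26) consists of 18 east steps and 26 north steps in some order, so it is determined by which 18 of the 44 steps are east. The count is C(44, 18) = 1029530696964.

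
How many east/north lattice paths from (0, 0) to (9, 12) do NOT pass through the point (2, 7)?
Number of paths = 265418

Total paths from (0, 0) to (9, 12): C(21, 9) = 293930. Paths through (2, 7): (paths (0, 0) → (2, 7)) × (paths (2, 7) → (9, 12)) = C(9, 2) · C(12, 7) = 36 · 792 = 28512. Avoidance count = 293930 − 28512 = 265418.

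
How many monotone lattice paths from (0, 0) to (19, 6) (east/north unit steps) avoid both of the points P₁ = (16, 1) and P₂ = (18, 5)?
Number of paths = 109360

Inclusion–exclusion. Total paths: C(25, 19) = 177100. Through P₁: C(17, 16)·C(8, 3) = 952. Through P₂: C(23, 18)·C(2, 1) = 67298. Since P₁ is strictly southwest of P₂, a monotone path through both must visit P₁ then P₂; paths through both = C(17, 16)·C(6, 2)·C(2, 1) = 510. Avoid both = 177100 − 952 − 67298 + 510 = 109360.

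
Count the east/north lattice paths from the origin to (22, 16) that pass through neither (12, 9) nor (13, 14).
Number of paths = 15517414190

Inclusion–exclusion. Total paths: C(38, 22) = 22239974430. Through P₁: C(21, 12)·C(17, 10) = 5716350640. Through P₂: C(27, 13)·C(11, 9) = 1103206500. Since P₁ is strictly southwest of P₂, a monotone path through both must visit P₁ then P₂; paths through both = C(21, 12)·C(6, 1)·C(11, 9) = 96996900. Avoid both = 22239974430 − 5716350640 − 1103206500 + 96996900 = 15517414190.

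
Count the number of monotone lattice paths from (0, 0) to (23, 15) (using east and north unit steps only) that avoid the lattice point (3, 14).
Number of paths = 15471272280

Total paths from (0, 0) to (23, 15): C(38, 23) = 15471286560. Paths through (3, 14): (paths (0, 0) → (3, 14)) × (paths (3, 14) → (23, 15)) = C(17, 3) · C(21, 20) = 680 · 21 = 14280. Avoidance count = 15471286560 − 14280 = 15471272280.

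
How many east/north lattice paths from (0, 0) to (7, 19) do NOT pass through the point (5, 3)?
Number of paths = 649232

Total paths from (0, 0) to (7, 19): C(26, 7) = 657800. Paths through (5, 3): (paths (0, 0) → (5, 3)) × (paths (5, 3) → (7, 19)) = C(8, 5) · C(18, 2) = 56 · 153 = 8568. Avoidance count = 657800 − 8568 = 649232.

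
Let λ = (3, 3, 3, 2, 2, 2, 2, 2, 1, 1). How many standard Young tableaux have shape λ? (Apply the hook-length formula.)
# SYT of shape (3, 3, 3, 2, 2, 2, 2, 2, 1, 1) = 7936110

Hook-length formula: f^λ = n! / Π hook(c), product over all cells c of the Young diagram. For λ = (3, 3, 3, 2, 2, 2, 2, 2, 1, 1), n = 21 boxes. Hook lengths by row (left-to-right, top-to-bottom): [12, 9, 3]; [11, 8, 2]; [10, 7, 1]; [8, 5]; [7, 4]; [6, 3]; [5, 2]; [4, 1]; [2]; [1]. Product of hooks = 6437781504000. So f^λ = 21! / 6437781504000 = 51090942171709440000 / 6437781504000 = 7936110.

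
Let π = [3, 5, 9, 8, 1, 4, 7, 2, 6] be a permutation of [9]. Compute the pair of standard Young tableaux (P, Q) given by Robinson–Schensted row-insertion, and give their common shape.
P = [1, 2, 6] / [3, 4, 7] / [5, 8] / [9];  Q = [1, 2, 3] / [4, 6, 7] / [5, 9] / [8];  common shape = (3, 3, 2, 1)

Row-insert the values π_1, π_2, … into P one at a time, bumping the leftmost entry strictly greater than the inserted value down to the next row. The recording tableau Q records, in position (i, j), the step at which that cell was added to P.
  Insert 3 (step 1): P = [3];  Q = [1]
  Insert 5 (step 2): P = [3, 5];  Q = [1, 2]
  Insert 9 (step 3): P = [3, 5, 9];  Q = [1, 2, 3]
  Insert 8 (step 4): P = [3, 5, 8] / [9];  Q = [1, 2, 3] / [4]
  Insert 1 (step 5): P = [1, 5, 8] / [3] / [9];  Q = [1, 2, 3] / [4] / [5]
  Insert 4 (step 6): P = [1, 4, 8] / [3, 5] / [9];  Q = [1, 2, 3] / [4, 6] / [5]
  Insert 7 (step 7): P = [1, 4, 7] / [3, 5, 8] / [9];  Q = [1, 2, 3] / [4, 6, 7] / [5]
  Insert 2 (step 8): P = [1, 2, 7] / [3, 4, 8] / [5] / [9];  Q = [1, 2, 3] / [4, 6, 7] / [5] / [8]
  Insert 6 (step 9): P = [1, 2, 6] / [3, 4, 7] / [5, 8] / [9];  Q = [1, 2, 3] / [4, 6, 7] / [5, 9] / [8]
Final shape: (3, 3, 2, 1).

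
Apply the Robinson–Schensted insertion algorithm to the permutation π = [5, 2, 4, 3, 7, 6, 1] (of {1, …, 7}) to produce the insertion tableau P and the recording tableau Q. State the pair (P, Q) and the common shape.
P = [1, 3, 6] / [2, 7] / [4] / [5];  Q = [1, 3, 5] / [2, 6] / [4] / [7];  common shape = (3, 2, 1, 1)

Row-insert the values π_1, π_2, … into P one at a time, bumping the leftmost entry strictly greater than the inserted value down to the next row. The recording tableau Q records, in position (i, j), the step at which that cell was added to P.
  Insert 5 (step 1): P = [5];  Q = [1]
  Insert 2 (step 2): P = [2] / [5];  Q = [1] / [2]
  Insert 4 (step 3): P = [2, 4] / [5];  Q = [1, 3] / [2]
  Insert 3 (step 4): P = [2, 3] / [4] / [5];  Q = [1, 3] / [2] / [4]
  Insert 7 (step 5): P = [2, 3, 7] / [4] / [5];  Q = [1, 3, 5] / [2] / [4]
  Insert 6 (step 6): P = [2, 3, 6] / [4, 7] / [5];  Q = [1, 3, 5] / [2, 6] / [4]
  Insert 1 (step 7): P = [1, 3, 6] / [2, 7] / [4] / [5];  Q = [1, 3, 5] / [2, 6] / [4] / [7]
Final shape: (3, 2, 1, 1).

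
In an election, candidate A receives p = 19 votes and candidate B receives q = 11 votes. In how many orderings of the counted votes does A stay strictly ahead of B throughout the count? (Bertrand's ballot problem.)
Strict-lead orderings = 14567280

Total orderings of the 30 votes with 19 for A: C(30, 19) = 54627300. By the Bertrand ballot formula (Cycle Lemma / reflection principle), the number of orderings in which A is strictly ahead of B throughout is (p − q)/(p + q) · C(p + q, p) = (19 − 11)/(19 + 11) · 54627300 = 14567280.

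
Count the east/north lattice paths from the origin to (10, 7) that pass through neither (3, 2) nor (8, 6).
Number of paths = 6299

Inclusion–exclusion. Total paths: C(17, 10) = 19448. Through P₁: C(5, 3)·C(12, 7) = 7920. Through P₂: C(14, 8)·C(3, 2) = 9009. Since P₁ is strictly southwest of P₂, a monotone path through both must visit P₁ then P₂; paths through both = C(5, 3)·C(9, 5)·C(3, 2) = 3780. Avoid both = 19448 − 7920 − 9009 + 3780 = 6299.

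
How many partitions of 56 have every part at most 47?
p(56, parts ≤ 47) = 526756

Use the recurrence p(n, m) = p(n, m−1) + p(n−m, m): either the largest part is < m (count p(n, m−1)) or the largest part is exactly m (remove one copy of m, count p(n−m, m)). With p(0, ·) = 1 this gives p(56, parts ≤ 47) = 526756. (By conjugating Young diagrams, this also counts partitions of 56 into at most 47 parts.)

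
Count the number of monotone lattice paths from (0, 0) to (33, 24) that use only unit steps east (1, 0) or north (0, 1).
Number of paths = 7522327487513475

A monotone lattice path from (0, 0) to (33, 24) consists of 33 east steps and 24 north steps in some order, so it is determined by which 33 of the 57 steps are east. The count is C(57, 33) = 7522327487513475.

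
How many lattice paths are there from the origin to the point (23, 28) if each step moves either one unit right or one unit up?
Number of paths = 196793068630200

A monotone lattice path from (0, 0) to (23, 28) consists of 23 east steps and 28 north steps in some order, so it is determined by which 23 of the 51 steps are east. The count is C(51, 23) = 196793068630200.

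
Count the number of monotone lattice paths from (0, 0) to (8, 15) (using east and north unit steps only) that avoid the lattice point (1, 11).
Number of paths = 486354

Total paths from (0, 0) to (8, 15): C(23, 8) = 490314. Paths through (1, 11): (paths (0, 0) → (1, 11)) × (paths (1, 11) → (8, 15)) = C(12, 1) · C(11, 7) = 12 · 330 = 3960. Avoidance count = 490314 − 3960 = 486354.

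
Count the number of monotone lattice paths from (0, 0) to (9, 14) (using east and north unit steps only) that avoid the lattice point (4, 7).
Number of paths = 555830

Total paths from (0, 0) to (9, 14): C(23, 9) = 817190. Paths through (4, 7): (paths (0, 0) → (4, 7)) × (paths (4, 7) → (9, 14)) = C(11, 4) · C(12, 5) = 330 · 792 = 261360. Avoidance count = 817190 − 261360 = 555830.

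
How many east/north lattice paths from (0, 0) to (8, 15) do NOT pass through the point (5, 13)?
Number of paths = 404634

Total paths from (0, 0) to (8, 15): C(23, 8) = 490314. Paths through (5, 13): (paths (0, 0) → (5, 13)) × (paths (5, 13) → (8, 15)) = C(18, 5) · C(5, 3) = 8568 · 10 = 85680. Avoidance count = 490314 − 85680 = 404634.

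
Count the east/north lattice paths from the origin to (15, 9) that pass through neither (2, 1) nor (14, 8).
Number of paths = 359822

Inclusion–exclusion. Total paths: C(24, 15) = 1307504. Through P₁: C(3, 2)·C(21, 13) = 610470. Through P₂: C(22, 14)·C(2, 1) = 639540. Since P₁ is strictly southwest of P₂, a monotone path through both must visit P₁ then P₂; paths through both = C(3, 2)·C(19, 12)·C(2, 1) = 302328. Avoid both = 1307504 − 610470 − 639540 + 302328 = 359822.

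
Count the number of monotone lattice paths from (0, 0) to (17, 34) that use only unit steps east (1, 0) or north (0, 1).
Number of paths = 14771069086725

A monotone lattice path from (0, 0) to (17, 34) consists of 17 east steps and 34 north steps in some order, so it is determined by which 17 of the 51 steps are east. The count is C(51, 17) = 14771069086725.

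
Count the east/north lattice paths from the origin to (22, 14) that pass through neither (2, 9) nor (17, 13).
Number of paths = 3076095030

Inclusion–exclusion. Total paths: C(36, 22) = 3796297200. Through P₁: C(11, 2)·C(25, 20) = 2922150. Through P₂: C(30, 17)·C(6, 5) = 718559100. Since P₁ is strictly southwest of P₂, a monotone path through both must visit P₁ then P₂; paths through both = C(11, 2)·C(19, 15)·C(6, 5) = 1279080. Avoid both = 3796297200 − 2922150 − 718559100 + 1279080 = 3076095030.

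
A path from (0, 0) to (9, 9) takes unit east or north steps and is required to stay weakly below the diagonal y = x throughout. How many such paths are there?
Number of paths = 4862

By the reflection principle (André's argument), the number of monotone paths to (9, 9) with n ≤ m that never go above y = x is C(18, 9) − C(18, 10) = 48620 − 43758 = 4862.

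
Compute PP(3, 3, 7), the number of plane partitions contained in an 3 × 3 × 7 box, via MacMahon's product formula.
PP(3, 3, 7) = 108900

Evaluate the triple product over i = 1..3, j = 1..3, k = 1..7. The factors are (2/1) · (3/2) · (4/3) · (5/4) · (6/5) · (7/6) · (8/7) · (3/2) · … (63 factors total). The numerators and denominators telescope so the product is an integer; carrying out the multiplication exactly gives PP(3, 3, 7) = 108900.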